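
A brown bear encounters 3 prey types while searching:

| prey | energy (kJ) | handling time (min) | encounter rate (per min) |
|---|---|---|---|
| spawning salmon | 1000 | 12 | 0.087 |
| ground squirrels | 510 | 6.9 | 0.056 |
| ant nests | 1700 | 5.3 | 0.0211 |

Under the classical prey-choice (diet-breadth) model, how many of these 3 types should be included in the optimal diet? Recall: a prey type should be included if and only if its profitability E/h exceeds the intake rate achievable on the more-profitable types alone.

3

E/h in descending order: ant nests 321, spawning salmon 83.3, ground squirrels 73.9 kJ/min. The optimal diet is the largest prefix of this list for which every included type satisfies E_i/h_i > R on the types above it.
Rate on top 1: 32.26. spawning salmon: 83.3 > 32.26 → include.
Rate on top 2: 56.99. ground squirrels: 73.9 > 56.99 → include.
Optimal diet: ant nests, spawning salmon, ground squirrels — 3 of 3 types.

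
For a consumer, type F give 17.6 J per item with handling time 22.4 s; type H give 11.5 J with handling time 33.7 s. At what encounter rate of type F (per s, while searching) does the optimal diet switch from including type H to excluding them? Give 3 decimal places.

0.034 per s

Drop type H once their profitability E₂/h₂ falls below the rate achievable on type F alone: E₂/h₂ = λE₁/(1 + λh₁).
Solve for λ: λE₁h₂ = E₂(1 + λh₁) → λ(E₁h₂ − E₂h₁) = E₂ → λ = E₂/(E₁h₂ − E₂h₁).
λ = 11.5/(17.6×33.7 − 11.5×22.4) = 11.5/335.5 = 0.03428 per s.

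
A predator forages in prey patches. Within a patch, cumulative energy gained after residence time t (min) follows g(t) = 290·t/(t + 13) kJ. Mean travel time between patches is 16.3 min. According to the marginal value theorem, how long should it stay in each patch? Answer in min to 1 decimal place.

14.6 min

Optimal t* satisfies g'(t*) = g(t*)/(T + t*).
g'(t) = 290·13/(t + 13)². Setting 290·13/(t+13)² = 290t/[(t+13)(16.3+t)] gives 13(16.3+t) = t(t+13), so t² = 13×16.3 = 211.9.
t* = √211.9 = 14.56 min.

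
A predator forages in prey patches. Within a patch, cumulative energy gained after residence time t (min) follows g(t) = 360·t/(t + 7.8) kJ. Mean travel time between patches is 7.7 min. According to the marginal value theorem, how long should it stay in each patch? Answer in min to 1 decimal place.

7.7 min

Maximise g(t)/(T+t): set derivative to zero → g'(t)(T+t) = g(t).
g'(t) = 360·7.8/(t + 7.8)². Setting 360·7.8/(t+7.8)² = 360t/[(t+7.8)(7.7+t)] gives 7.8(7.7+t) = t(t+7.8), so t² = 7.8×7.7 = 60.06.
t* = √60.06 = 7.75 min.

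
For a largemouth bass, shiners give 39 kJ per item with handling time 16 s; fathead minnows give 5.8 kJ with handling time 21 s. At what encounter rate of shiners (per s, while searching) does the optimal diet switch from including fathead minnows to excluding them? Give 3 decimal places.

0.008 per s

Drop fathead minnows once their profitability E₂/h₂ falls below the rate achievable on shiners alone: E₂/h₂ = λE₁/(1 + λh₁).
Solve for λ: λE₁h₂ = E₂(1 + λh₁) → λ(E₁h₂ − E₂h₁) = E₂ → λ = E₂/(E₁h₂ − E₂h₁).
λ = 5.8/(39×21 − 5.8×16) = 5.8/726.2 = 0.007987 per s.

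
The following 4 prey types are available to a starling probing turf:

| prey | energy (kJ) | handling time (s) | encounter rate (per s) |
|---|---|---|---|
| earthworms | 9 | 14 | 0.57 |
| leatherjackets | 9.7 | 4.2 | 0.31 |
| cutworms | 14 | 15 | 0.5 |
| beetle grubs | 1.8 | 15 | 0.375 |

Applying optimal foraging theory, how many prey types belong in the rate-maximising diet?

1

Profitabilities (E/h, kJ/s): leatherjackets 2.31, cutworms 0.933, earthworms 0.643, beetle grubs 0.12. Add prey in this order while the next type's profitability exceeds the intake rate on those already taken.
Rate on top 1: 1.306. cutworms: 0.933 < 1.306 → exclude; stop.
Optimal diet: leatherjackets — 1 of 4 types.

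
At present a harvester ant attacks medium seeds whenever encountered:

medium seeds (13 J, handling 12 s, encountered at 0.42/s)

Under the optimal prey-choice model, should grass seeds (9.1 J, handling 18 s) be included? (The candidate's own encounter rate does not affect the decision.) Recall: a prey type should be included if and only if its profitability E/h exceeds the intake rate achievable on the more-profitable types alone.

No

Intake rate on the current diet: R = (0.42×13) / (1 + 0.42×12) = 5.46/6.04 = 0.904 J/s.
grass seeds: E/h = 9.1/18 = 0.5056 J/s.
Since 0.5056 < R, time spent handling grass seeds is better spent searching.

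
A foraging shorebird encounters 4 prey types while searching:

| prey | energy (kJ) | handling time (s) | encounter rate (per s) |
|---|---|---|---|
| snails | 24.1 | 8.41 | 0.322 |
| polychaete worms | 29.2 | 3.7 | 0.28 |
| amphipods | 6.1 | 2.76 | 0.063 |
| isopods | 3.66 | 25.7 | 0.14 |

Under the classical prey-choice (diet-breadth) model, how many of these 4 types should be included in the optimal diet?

1

Rank by E/h (kJ/s): polychaete worms 7.89, snails 2.87, amphipods 2.21, isopods 0.142. Include each in turn until the next type's E/h falls below the running intake rate.
Rate on top 1: 4.016. snails: 2.87 < 4.016 → exclude; stop.
Optimal diet: polychaete worms — 1 of 4 types.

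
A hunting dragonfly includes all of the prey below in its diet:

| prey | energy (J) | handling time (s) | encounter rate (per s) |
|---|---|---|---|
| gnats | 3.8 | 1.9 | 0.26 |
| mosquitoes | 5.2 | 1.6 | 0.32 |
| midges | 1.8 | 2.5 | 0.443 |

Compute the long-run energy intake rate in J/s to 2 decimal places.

1.11 J/s

R = (0.26×3.8 + 0.32×5.2 + 0.443×1.8) / (1 + 0.26×1.9 + 0.32×1.6 + 0.443×2.5) = 3.449/3.114 = 1.108 J/s.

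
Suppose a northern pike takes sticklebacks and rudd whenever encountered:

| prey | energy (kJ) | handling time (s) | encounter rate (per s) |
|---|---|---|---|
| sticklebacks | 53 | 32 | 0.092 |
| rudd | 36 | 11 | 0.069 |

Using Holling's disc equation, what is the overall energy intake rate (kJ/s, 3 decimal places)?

1.565 kJ/s

R = (0.092×53 + 0.069×36) / (1 + 0.092×32 + 0.069×11) = 7.36/4.703 = 1.565 kJ/s.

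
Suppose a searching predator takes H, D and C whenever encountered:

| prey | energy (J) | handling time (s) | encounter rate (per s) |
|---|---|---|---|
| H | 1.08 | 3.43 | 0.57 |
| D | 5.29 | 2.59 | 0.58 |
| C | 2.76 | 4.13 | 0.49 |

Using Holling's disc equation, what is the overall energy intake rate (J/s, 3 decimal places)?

R = (0.57×1.08 + 0.58×5.29 + 0.49×2.76) / (1 + 0.57×3.43 + 0.58×2.59 + 0.49×4.13) = 5.036/6.481 = 0.7771 J/s.

0.777 J/s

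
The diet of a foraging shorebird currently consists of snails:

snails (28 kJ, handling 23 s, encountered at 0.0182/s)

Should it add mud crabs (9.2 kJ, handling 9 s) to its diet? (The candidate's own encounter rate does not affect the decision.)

On snails alone, R = ΣλE/(1+Σλh) = 0.5096/1.419 = 0.3592 kJ/s.
mud crabs: E/h = 9.2/9 = 1.022 kJ/s.
1.022 > 0.3592, so adding mud crabs raises the average — include it.

Yes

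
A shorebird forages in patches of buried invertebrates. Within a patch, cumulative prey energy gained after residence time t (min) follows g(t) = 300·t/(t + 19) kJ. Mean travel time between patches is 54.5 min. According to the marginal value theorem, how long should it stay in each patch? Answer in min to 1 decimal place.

Optimal t* satisfies g'(t*) = g(t*)/(T + t*).
g'(t) = 300·19/(t + 19)². Setting 300·19/(t+19)² = 300t/[(t+19)(54.5+t)] gives 19(54.5+t) = t(t+19), so t² = 19×54.5 = 1036.
t* = √1036 = 32.18 min.

32.2 min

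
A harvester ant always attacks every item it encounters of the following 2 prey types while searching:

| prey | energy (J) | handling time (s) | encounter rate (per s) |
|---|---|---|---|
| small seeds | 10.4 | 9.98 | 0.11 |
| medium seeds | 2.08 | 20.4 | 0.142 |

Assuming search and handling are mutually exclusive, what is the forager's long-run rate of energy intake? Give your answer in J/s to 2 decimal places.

R = (0.11×10.4 + 0.142×2.08) / (1 + 0.11×9.98 + 0.142×20.4) = 1.439/4.995 = 0.2882 J/s.

0.29 J/s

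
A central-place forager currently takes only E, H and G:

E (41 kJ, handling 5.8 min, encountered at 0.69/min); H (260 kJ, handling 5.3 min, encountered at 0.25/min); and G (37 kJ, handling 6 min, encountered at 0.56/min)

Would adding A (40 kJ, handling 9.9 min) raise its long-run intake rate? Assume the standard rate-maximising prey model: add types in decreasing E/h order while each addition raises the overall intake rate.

Intake rate on the current diet: R = (0.69×41 + 0.25×260 + 0.56×37) / (1 + 0.69×5.8 + 0.25×5.3 + 0.56×6) = 114/9.687 = 11.77 kJ/min.
Profitability of A: 40/9.9 = 4.04 kJ/min.
4.04 < 11.77, so adding A would lower the average — exclude it.

No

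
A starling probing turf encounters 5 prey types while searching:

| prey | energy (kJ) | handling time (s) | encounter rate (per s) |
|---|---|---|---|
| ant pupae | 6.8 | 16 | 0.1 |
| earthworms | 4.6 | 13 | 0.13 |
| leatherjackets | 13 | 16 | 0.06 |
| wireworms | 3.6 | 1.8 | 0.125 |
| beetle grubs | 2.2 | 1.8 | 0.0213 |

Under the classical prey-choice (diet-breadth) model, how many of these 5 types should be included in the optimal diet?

3

Rank by E/h (kJ/s): wireworms 2, beetle grubs 1.22, leatherjackets 0.812, ant pupae 0.425, earthworms 0.354. Include each in turn until the next type's E/h falls below the running intake rate.
Rate on top 1: 0.3673. beetle grubs: 1.22 > 0.3673 → include.
Rate on top 2: 0.3933. leatherjackets: 0.812 > 0.3933 → include.
Rate on top 3: 0.5743. ant pupae: 0.425 < 0.5743 → exclude; stop.
Optimal diet: wireworms, beetle grubs, leatherjackets — 3 of 5 types.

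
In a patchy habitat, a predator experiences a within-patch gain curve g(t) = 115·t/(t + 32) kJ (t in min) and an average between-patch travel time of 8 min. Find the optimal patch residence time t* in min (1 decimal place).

16.0 min

Maximise g(t)/(T+t): set derivative to zero → g'(t)(T+t) = g(t).
g'(t) = 115·32/(t + 32)². Setting 115·32/(t+32)² = 115t/[(t+32)(8+t)] gives 32(8+t) = t(t+32), so t² = 32×8 = 256.
t* = √256 = 16 min.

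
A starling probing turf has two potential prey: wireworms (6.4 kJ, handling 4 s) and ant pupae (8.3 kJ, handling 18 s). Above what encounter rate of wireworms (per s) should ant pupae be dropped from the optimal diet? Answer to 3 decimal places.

0.101 per s

At the threshold, the rate on wireworms alone equals the profitability of ant pupae: λ·6.4/(1 + λ·4) = 8.3/18 = 0.4611.
Rearranging, λ(6.4 − 0.4611×4) = 0.4611, so λ = 0.4611/4.556 = 0.1012 per s.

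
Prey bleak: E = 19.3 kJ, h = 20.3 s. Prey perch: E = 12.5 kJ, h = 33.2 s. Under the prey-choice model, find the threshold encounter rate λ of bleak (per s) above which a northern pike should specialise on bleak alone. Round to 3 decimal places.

0.032 per s

At the threshold, the rate on bleak alone equals the profitability of perch: λ·19.3/(1 + λ·20.3) = 12.5/33.2 = 0.3765.
Rearranging, λ(19.3 − 0.3765×20.3) = 0.3765, so λ = 0.3765/11.66 = 0.0323 per s.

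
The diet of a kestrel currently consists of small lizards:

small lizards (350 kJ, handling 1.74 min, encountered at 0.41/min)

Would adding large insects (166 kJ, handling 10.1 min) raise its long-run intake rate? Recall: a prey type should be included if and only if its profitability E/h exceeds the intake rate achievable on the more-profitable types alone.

Intake rate on the current diet: R = (0.41×350) / (1 + 0.41×1.74) = 143.5/1.713 = 83.75 kJ/min.
large insects: E/h = 166/10.1 = 16.44 kJ/min.
Since 16.44 < R, time spent handling large insects is better spent searching.

No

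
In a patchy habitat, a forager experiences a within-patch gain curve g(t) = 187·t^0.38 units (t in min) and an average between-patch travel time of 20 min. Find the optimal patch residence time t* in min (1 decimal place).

12.3 min

Optimal t* satisfies g'(t*) = g(t*)/(T + t*).
g'(t) = 0.38·187·t^-0.62. Setting 0.38·187·t^-0.62 = 187·t^0.38/(20+t) gives 0.38(20+t) = t, so 0.62·t = 0.38×20.
t* = 0.38×20/0.62 = 12.26 min.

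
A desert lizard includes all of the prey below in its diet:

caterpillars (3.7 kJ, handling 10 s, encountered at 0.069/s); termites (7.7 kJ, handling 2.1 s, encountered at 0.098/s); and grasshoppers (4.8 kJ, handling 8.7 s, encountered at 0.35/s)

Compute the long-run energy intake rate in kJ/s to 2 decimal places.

Energy encountered per unit search time: 0.069×3.7 + 0.098×7.7 + 0.35×4.8 = 2.69 kJ/s.
Handling time per unit search time: 0.069×10 + 0.098×2.1 + 0.35×8.7 = 3.941.
Rate = 2.69/(1 + 3.941) = 0.5444 kJ/s.

0.54 kJ/s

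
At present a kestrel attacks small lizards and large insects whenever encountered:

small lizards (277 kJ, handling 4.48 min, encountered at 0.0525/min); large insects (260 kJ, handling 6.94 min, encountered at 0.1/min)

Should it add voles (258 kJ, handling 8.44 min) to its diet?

Intake rate on the current diet: R = (0.0525×277 + 0.1×260) / (1 + 0.0525×4.48 + 0.1×6.94) = 40.54/1.929 = 21.02 kJ/min.
Profitability of voles: 258/8.44 = 30.57 kJ/min.
30.57 > 21.02, so adding voles raises the average — include it.

Yes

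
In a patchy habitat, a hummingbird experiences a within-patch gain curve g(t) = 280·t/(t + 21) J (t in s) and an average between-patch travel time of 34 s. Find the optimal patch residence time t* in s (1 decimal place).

26.7 s

By the marginal value theorem, leave when the instantaneous gain rate g'(t) equals the habitat-wide average g(t)/(T + t).
g'(t) = 280·21/(t + 21)². Setting 280·21/(t+21)² = 280t/[(t+21)(34+t)] gives 21(34+t) = t(t+21), so t² = 21×34 = 714.
t* = √714 = 26.72 s.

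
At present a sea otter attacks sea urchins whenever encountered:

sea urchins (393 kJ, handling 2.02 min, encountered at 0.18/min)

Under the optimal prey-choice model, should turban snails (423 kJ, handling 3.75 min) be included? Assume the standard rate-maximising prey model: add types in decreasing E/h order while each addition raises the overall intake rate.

Yes

Current rate: (0.18×393)/(1 + 0.18×2.02) = 51.88 kJ/min.
Profitability of turban snails: 423/3.75 = 112.8 kJ/min.
Since 112.8 > R, including turban snails increases the long-run rate.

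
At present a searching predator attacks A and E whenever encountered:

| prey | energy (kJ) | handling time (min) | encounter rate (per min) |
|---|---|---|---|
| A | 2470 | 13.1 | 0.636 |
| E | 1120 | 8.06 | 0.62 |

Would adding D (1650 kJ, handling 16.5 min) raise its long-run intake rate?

Intake rate on the current diet: R = (0.636×2470 + 0.62×1120) / (1 + 0.636×13.1 + 0.62×8.06) = 2265/14.33 = 158.1 kJ/min.
D: E/h = 1650/16.5 = 100 kJ/min.
100 < 158.1, so adding D would lower the average — exclude it.

No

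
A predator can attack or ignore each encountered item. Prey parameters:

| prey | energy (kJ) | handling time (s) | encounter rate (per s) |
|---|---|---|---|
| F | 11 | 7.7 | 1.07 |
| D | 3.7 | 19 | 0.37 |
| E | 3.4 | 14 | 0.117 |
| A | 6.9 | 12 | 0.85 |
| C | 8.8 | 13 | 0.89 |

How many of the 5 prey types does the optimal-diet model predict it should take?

1

Profitabilities (E/h, kJ/s): F 1.43, C 0.677, A 0.575, E 0.243, D 0.195. Add prey in this order while the next type's profitability exceeds the intake rate on those already taken.
Rate on top 1: 1.274. C: 0.677 < 1.274 → exclude; stop.
Optimal diet: F — 1 of 5 types.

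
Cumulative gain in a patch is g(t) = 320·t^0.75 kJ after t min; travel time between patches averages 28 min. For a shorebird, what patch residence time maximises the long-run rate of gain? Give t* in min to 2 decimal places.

Optimal t* satisfies g'(t*) = g(t*)/(T + t*).
g'(t) = 0.75·320·t^-0.25. Setting 0.75·320·t^-0.25 = 320·t^0.75/(28+t) gives 0.75(28+t) = t, so 0.25·t = 0.75×28.
t* = 0.75×28/0.25 = 84 min.

84.00 min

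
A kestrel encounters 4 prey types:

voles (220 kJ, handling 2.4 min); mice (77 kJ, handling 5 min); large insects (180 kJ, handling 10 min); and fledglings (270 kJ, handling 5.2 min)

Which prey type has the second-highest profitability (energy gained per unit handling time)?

fledglings

In descending order of E/h:
voles: 220/2.4 = 91.7 kJ/min
fledglings: 270/5.2 = 51.9 kJ/min
large insects: 180/10 = 18 kJ/min
mice: 77/5 = 15.4 kJ/min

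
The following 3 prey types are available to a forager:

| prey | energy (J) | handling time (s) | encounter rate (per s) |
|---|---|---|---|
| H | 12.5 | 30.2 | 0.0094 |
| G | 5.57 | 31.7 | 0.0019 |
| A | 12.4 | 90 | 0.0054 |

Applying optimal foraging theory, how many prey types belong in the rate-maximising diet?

E/h in descending order: H 0.414, G 0.176, A 0.138 J/s. The optimal diet is the largest prefix of this list for which every included type satisfies E_i/h_i > R on the types above it.
Rate on top 1: 0.09152. G: 0.176 > 0.09152 → include.
Rate on top 2: 0.09529. A: 0.138 > 0.09529 → include.
Optimal diet: H, G, A — 3 of 3 types.

3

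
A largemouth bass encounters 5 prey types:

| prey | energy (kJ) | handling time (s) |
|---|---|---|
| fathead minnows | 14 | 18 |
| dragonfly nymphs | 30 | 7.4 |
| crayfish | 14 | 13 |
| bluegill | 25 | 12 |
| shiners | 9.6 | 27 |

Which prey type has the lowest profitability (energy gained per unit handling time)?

shiners

Profitability E/h (kJ/s): fathead minnows = 14/18 = 0.778, dragonfly nymphs = 30/7.4 = 4.05, crayfish = 14/13 = 1.08, bluegill = 25/12 = 2.08, shiners = 9.6/27 = 0.356.
Ranked: dragonfly nymphs > bluegill > crayfish > fathead minnows > shiners.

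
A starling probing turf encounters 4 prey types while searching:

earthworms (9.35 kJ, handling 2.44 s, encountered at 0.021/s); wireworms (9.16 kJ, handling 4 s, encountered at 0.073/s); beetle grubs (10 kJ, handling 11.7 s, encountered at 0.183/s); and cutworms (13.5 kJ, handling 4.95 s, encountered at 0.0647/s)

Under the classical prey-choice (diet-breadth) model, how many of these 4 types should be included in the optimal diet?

Rank by E/h (kJ/s): earthworms 3.83, cutworms 2.73, wireworms 2.29, beetle grubs 0.855. Include each in turn until the next type's E/h falls below the running intake rate.
Rate on top 1: 0.1868. cutworms: 2.73 > 0.1868 → include.
Rate on top 2: 0.78. wireworms: 2.29 > 0.78 → include.
Rate on top 3: 1.045. beetle grubs: 0.855 < 1.045 → exclude; stop.
Optimal diet: earthworms, cutworms, wireworms — 3 of 4 types.

3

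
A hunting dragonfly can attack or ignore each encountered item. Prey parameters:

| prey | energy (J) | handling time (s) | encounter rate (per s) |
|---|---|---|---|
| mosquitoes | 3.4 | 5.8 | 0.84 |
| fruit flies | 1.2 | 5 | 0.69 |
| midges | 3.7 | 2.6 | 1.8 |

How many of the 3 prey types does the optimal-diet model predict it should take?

1

Profitabilities (E/h, J/s): midges 1.42, mosquitoes 0.586, fruit flies 0.24. Add prey in this order while the next type's profitability exceeds the intake rate on those already taken.
Rate on top 1: 1.173. mosquitoes: 0.586 < 1.173 → exclude; stop.
Optimal diet: midges — 1 of 3 types.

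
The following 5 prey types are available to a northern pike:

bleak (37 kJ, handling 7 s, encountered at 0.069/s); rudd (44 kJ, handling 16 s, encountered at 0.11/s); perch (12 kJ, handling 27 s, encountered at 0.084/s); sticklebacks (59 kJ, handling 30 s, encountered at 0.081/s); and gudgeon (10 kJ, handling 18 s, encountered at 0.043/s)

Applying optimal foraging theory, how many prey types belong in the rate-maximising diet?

Profitabilities (E/h, kJ/s): bleak 5.29, rudd 2.75, sticklebacks 1.97, gudgeon 0.556, perch 0.444. Add prey in this order while the next type's profitability exceeds the intake rate on those already taken.
Rate on top 1: 1.722. rudd: 2.75 > 1.722 → include.
Rate on top 2: 2.28. sticklebacks: 1.97 < 2.28 → exclude; stop.
Optimal diet: bleak, rudd — 2 of 5 types.

2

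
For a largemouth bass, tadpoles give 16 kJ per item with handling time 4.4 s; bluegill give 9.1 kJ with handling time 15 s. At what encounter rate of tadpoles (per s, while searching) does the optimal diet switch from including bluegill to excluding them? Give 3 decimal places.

0.046 per s

The zero-one rule: include bluegill iff E₂/h₂ > λE₁/(1+λh₁). Equality gives the switch point.
λE₁h₂ = E₂ + λE₂h₁ ⇒ λ = E₂/(E₁h₂ − E₂h₁) = 9.1/(240 − 40.04) = 0.04551 per s.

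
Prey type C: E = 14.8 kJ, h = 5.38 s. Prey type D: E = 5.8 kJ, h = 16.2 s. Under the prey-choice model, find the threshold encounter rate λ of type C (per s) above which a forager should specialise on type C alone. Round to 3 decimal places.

Drop type D once their profitability E₂/h₂ falls below the rate achievable on type C alone: E₂/h₂ = λE₁/(1 + λh₁).
Solve for λ: λE₁h₂ = E₂(1 + λh₁) → λ(E₁h₂ − E₂h₁) = E₂ → λ = E₂/(E₁h₂ − E₂h₁).
λ = 5.8/(14.8×16.2 − 5.8×5.38) = 5.8/208.6 = 0.02781 per s.

0.028 per s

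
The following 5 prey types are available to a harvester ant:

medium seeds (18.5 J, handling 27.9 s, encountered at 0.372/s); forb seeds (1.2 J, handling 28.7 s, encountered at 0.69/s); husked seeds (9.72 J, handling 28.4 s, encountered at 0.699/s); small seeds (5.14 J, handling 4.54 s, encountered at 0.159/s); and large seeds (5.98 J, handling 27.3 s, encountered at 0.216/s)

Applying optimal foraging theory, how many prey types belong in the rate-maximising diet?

Profitabilities (E/h, J/s): small seeds 1.13, medium seeds 0.663, husked seeds 0.342, large seeds 0.219, forb seeds 0.0418. Add prey in this order while the next type's profitability exceeds the intake rate on those already taken.
Rate on top 1: 0.4746. medium seeds: 0.663 > 0.4746 → include.
Rate on top 2: 0.6363. husked seeds: 0.342 < 0.6363 → exclude; stop.
Optimal diet: small seeds, medium seeds — 2 of 5 types.

2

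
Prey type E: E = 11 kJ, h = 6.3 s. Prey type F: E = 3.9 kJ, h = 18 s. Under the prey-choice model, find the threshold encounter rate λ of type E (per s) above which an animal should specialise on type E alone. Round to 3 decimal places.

0.022 per s

At the threshold, the rate on type E alone equals the profitability of type F: λ·11/(1 + λ·6.3) = 3.9/18 = 0.2167.
Rearranging, λ(11 − 0.2167×6.3) = 0.2167, so λ = 0.2167/9.635 = 0.02249 per s.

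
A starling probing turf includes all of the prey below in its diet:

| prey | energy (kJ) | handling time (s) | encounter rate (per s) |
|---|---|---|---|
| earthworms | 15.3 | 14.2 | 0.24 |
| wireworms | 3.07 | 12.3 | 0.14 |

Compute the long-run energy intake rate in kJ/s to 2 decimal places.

0.67 kJ/s

R = Σλ_iE_i / (1 + Σλ_ih_i)
Numerator: 0.24×15.3 + 0.14×3.07 = 4.102
Denominator: 1 + 0.24×14.2 + 0.14×12.3 = 6.13
R = 4.102/6.13 = 0.6691 kJ/s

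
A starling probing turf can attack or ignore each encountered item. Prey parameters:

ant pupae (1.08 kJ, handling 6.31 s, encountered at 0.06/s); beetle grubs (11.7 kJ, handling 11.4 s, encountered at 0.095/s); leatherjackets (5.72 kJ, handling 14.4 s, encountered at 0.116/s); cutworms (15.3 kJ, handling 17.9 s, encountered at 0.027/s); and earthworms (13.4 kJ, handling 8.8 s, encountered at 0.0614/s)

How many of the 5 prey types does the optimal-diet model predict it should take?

3

E/h in descending order: earthworms 1.52, beetle grubs 1.03, cutworms 0.855, leatherjackets 0.397, ant pupae 0.171 kJ/s. The optimal diet is the largest prefix of this list for which every included type satisfies E_i/h_i > R on the types above it.
Rate on top 1: 0.5341. beetle grubs: 1.03 > 0.5341 → include.
Rate on top 2: 0.7373. cutworms: 0.855 > 0.7373 → include.
Rate on top 3: 0.7556. leatherjackets: 0.397 < 0.7556 → exclude; stop.
Optimal diet: earthworms, beetle grubs, cutworms — 3 of 5 types.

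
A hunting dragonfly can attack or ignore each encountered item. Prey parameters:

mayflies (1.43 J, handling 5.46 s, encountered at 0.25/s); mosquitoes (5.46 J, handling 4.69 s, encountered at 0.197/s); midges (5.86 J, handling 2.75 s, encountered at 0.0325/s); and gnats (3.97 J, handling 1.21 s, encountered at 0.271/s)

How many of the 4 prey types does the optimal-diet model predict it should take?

3

E/h in descending order: gnats 3.28, midges 2.13, mosquitoes 1.16, mayflies 0.262 J/s. The optimal diet is the largest prefix of this list for which every included type satisfies E_i/h_i > R on the types above it.
Rate on top 1: 0.8102. midges: 2.13 > 0.8102 → include.
Rate on top 2: 0.8935. mosquitoes: 1.16 > 0.8935 → include.
Rate on top 3: 1. mayflies: 0.262 < 1 → exclude; stop.
Optimal diet: gnats, midges, mosquitoes — 3 of 4 types.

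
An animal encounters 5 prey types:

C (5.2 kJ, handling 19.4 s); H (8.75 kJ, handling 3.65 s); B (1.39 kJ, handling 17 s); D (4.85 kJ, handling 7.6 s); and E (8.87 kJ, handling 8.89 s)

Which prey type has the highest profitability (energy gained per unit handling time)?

H

Profitability E/h (kJ/s): C = 5.2/19.4 = 0.268, H = 8.75/3.65 = 2.4, B = 1.39/17 = 0.0818, D = 4.85/7.6 = 0.638, E = 8.87/8.89 = 0.998.
Ranked: H > E > D > C > B.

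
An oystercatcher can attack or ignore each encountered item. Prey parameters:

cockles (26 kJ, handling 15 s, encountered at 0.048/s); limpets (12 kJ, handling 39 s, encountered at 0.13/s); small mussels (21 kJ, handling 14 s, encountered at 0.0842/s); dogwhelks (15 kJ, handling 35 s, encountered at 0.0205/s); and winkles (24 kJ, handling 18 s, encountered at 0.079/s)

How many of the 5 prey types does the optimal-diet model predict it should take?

Profitabilities (E/h, kJ/s): cockles 1.73, small mussels 1.5, winkles 1.33, dogwhelks 0.429, limpets 0.308. Add prey in this order while the next type's profitability exceeds the intake rate on those already taken.
Rate on top 1: 0.7256. small mussels: 1.5 > 0.7256 → include.
Rate on top 2: 1.04. winkles: 1.33 > 1.04 → include.
Rate on top 3: 1.137. dogwhelks: 0.429 < 1.137 → exclude; stop.
Optimal diet: cockles, small mussels, winkles — 3 of 5 types.

3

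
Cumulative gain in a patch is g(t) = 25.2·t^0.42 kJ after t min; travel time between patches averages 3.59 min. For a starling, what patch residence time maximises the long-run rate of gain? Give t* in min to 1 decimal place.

Optimal t* satisfies g'(t*) = g(t*)/(T + t*).
g'(t) = 0.42·25.2·t^-0.58. Setting 0.42·25.2·t^-0.58 = 25.2·t^0.42/(3.59+t) gives 0.42(3.59+t) = t, so 0.58·t = 0.42×3.59.
t* = 0.42×3.59/0.58 = 2.6 min.

2.6 min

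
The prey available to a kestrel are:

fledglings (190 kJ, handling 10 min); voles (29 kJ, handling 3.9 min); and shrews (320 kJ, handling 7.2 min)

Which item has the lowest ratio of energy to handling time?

In descending order of E/h:
shrews: 320/7.2 = 44.4 kJ/min
fledglings: 190/10 = 19 kJ/min
voles: 29/3.9 = 7.44 kJ/min

voles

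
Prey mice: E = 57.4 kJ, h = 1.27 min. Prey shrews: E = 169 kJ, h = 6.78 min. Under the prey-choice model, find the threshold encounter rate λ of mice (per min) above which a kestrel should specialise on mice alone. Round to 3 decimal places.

0.968 per min

At the threshold, the rate on mice alone equals the profitability of shrews: λ·57.4/(1 + λ·1.27) = 169/6.78 = 24.93.
Rearranging, λ(57.4 − 24.93×1.27) = 24.93, so λ = 24.93/25.74 = 0.9682 per min.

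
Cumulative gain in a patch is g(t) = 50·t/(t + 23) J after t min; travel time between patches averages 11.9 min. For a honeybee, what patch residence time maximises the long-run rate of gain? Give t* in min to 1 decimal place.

By the marginal value theorem, leave when the instantaneous gain rate g'(t) equals the habitat-wide average g(t)/(T + t).
g'(t) = 50·23/(t + 23)². Setting 50·23/(t+23)² = 50t/[(t+23)(11.9+t)] gives 23(11.9+t) = t(t+23), so t² = 23×11.9 = 273.7.
t* = √273.7 = 16.54 min.

16.5 min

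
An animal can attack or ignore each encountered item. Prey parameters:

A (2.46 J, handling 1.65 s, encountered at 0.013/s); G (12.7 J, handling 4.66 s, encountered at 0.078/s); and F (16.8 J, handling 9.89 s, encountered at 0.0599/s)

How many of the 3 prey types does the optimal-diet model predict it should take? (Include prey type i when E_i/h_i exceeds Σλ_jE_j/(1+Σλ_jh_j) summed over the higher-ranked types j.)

E/h in descending order: G 2.73, F 1.7, A 1.49 J/s. The optimal diet is the largest prefix of this list for which every included type satisfies E_i/h_i > R on the types above it.
Rate on top 1: 0.7265. F: 1.7 > 0.7265 → include.
Rate on top 2: 1.021. A: 1.49 > 1.021 → include.
Optimal diet: G, F, A — 3 of 3 types.

3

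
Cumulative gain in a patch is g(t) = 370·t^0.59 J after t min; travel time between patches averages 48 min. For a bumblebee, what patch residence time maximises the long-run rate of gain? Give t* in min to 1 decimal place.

By the marginal value theorem, leave when the instantaneous gain rate g'(t) equals the habitat-wide average g(t)/(T + t).
g'(t) = 0.59·370·t^-0.41. Setting 0.59·370·t^-0.41 = 370·t^0.59/(48+t) gives 0.59(48+t) = t, so 0.41·t = 0.59×48.
t* = 0.59×48/0.41 = 69.07 min.

69.1 min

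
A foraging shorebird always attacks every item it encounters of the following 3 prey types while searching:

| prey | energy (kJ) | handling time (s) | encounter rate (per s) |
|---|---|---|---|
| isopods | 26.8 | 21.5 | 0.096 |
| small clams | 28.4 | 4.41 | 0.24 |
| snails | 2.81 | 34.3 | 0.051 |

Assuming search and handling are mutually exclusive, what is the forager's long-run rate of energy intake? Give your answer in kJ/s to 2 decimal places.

1.62 kJ/s

Energy encountered per unit search time: 0.096×26.8 + 0.24×28.4 + 0.051×2.81 = 9.532 kJ/s.
Handling time per unit search time: 0.096×21.5 + 0.24×4.41 + 0.051×34.3 = 4.872.
Rate = 9.532/(1 + 4.872) = 1.623 kJ/s.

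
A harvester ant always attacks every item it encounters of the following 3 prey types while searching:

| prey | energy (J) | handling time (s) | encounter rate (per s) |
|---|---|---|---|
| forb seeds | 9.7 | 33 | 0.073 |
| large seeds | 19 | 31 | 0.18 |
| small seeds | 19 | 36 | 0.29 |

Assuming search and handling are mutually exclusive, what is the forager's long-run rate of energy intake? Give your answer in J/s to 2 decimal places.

0.50 J/s

R = (0.073×9.7 + 0.18×19 + 0.29×19) / (1 + 0.073×33 + 0.18×31 + 0.29×36) = 9.638/19.43 = 0.4961 J/s.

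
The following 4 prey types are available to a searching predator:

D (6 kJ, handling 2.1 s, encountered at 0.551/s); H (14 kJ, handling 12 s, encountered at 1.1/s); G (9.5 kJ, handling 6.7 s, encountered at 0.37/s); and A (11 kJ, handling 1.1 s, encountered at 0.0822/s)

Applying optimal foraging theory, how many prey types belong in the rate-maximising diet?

2

Rank by E/h (kJ/s): A 10, D 2.86, G 1.42, H 1.17. Include each in turn until the next type's E/h falls below the running intake rate.
Rate on top 1: 0.8292. D: 2.86 > 0.8292 → include.
Rate on top 2: 1.873. G: 1.42 < 1.873 → exclude; stop.
Optimal diet: A, D — 2 of 4 types.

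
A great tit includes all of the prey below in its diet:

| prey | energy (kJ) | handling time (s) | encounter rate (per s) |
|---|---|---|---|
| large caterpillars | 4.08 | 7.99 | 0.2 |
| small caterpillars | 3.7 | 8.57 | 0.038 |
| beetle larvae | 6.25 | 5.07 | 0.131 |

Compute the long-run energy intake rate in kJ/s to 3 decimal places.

0.495 kJ/s

R = (0.2×4.08 + 0.038×3.7 + 0.131×6.25) / (1 + 0.2×7.99 + 0.038×8.57 + 0.131×5.07) = 1.775/3.588 = 0.4948 kJ/s.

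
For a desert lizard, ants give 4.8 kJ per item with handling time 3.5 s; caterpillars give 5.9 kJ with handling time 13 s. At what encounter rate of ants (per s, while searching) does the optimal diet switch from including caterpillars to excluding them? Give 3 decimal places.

Drop caterpillars once their profitability E₂/h₂ falls below the rate achievable on ants alone: E₂/h₂ = λE₁/(1 + λh₁).
Solve for λ: λE₁h₂ = E₂(1 + λh₁) → λ(E₁h₂ − E₂h₁) = E₂ → λ = E₂/(E₁h₂ − E₂h₁).
λ = 5.9/(4.8×13 − 5.9×3.5) = 5.9/41.75 = 0.1413 per s.

0.141 per s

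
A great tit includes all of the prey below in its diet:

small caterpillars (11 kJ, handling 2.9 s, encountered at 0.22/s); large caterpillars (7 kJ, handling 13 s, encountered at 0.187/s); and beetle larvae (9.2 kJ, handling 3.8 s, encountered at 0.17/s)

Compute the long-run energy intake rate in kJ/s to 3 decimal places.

1.123 kJ/s

R = (0.22×11 + 0.187×7 + 0.17×9.2) / (1 + 0.22×2.9 + 0.187×13 + 0.17×3.8) = 5.293/4.715 = 1.123 kJ/s.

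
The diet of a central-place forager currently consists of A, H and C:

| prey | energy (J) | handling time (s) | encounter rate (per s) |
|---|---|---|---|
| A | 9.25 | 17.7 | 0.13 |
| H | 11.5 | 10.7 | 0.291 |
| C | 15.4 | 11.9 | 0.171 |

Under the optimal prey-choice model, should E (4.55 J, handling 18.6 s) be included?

On A, H and C alone, R = ΣλE/(1+Σλh) = 7.182/8.45 = 0.85 J/s.
Profitability of E: 4.55/18.6 = 0.2446 J/s.
0.2446 < 0.85, so adding E would lower the average — exclude it.

No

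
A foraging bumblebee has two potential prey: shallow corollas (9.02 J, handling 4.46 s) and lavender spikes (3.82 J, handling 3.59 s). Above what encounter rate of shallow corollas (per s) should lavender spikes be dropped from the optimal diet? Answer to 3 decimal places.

0.249 per s

Drop lavender spikes once their profitability E₂/h₂ falls below the rate achievable on shallow corollas alone: E₂/h₂ = λE₁/(1 + λh₁).
Solve for λ: λE₁h₂ = E₂(1 + λh₁) → λ(E₁h₂ − E₂h₁) = E₂ → λ = E₂/(E₁h₂ − E₂h₁).
λ = 3.82/(9.02×3.59 − 3.82×4.46) = 3.82/15.34 = 0.2489 per s.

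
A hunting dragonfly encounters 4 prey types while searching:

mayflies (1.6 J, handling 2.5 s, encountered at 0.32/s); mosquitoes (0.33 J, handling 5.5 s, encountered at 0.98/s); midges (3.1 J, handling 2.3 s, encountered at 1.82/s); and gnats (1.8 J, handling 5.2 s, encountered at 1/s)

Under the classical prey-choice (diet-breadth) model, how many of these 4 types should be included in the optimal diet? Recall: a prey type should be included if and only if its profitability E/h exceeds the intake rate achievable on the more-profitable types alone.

1

Profitabilities (E/h, J/s): midges 1.35, mayflies 0.64, gnats 0.346, mosquitoes 0.06. Add prey in this order while the next type's profitability exceeds the intake rate on those already taken.
Rate on top 1: 1.088. mayflies: 0.64 < 1.088 → exclude; stop.
Optimal diet: midges — 1 of 4 types.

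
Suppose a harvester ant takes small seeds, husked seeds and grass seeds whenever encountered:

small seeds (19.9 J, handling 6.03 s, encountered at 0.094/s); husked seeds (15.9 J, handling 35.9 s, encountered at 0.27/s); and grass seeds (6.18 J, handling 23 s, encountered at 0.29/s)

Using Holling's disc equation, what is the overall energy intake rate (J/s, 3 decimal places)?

0.444 J/s

Energy encountered per unit search time: 0.094×19.9 + 0.27×15.9 + 0.29×6.18 = 7.956 J/s.
Handling time per unit search time: 0.094×6.03 + 0.27×35.9 + 0.29×23 = 16.93.
Rate = 7.956/(1 + 16.93) = 0.4437 J/s.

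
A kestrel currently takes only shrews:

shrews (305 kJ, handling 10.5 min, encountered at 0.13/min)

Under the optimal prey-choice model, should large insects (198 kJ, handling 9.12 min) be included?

On shrews alone, R = ΣλE/(1+Σλh) = 39.65/2.365 = 16.77 kJ/min.
large insects: E/h = 198/9.12 = 21.71 kJ/min.
21.71 > 16.77, so adding large insects raises the average — include it.

Yes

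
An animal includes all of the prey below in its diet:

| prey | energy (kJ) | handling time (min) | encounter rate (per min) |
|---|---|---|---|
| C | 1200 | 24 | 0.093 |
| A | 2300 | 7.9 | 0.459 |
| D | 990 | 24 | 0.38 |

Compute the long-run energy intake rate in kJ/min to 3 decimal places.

96.601 kJ/min

R = Σλ_iE_i / (1 + Σλ_ih_i)
Numerator: 0.093×1200 + 0.459×2300 + 0.38×990 = 1544
Denominator: 1 + 0.093×24 + 0.459×7.9 + 0.38×24 = 15.98
R = 1544/15.98 = 96.6 kJ/min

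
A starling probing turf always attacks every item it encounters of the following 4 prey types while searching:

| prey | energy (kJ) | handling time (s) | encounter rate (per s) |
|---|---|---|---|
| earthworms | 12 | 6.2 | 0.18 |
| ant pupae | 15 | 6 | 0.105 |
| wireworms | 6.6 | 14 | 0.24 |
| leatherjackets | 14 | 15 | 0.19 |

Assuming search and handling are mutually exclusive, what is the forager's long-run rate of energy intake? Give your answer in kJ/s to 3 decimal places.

R = (0.18×12 + 0.105×15 + 0.24×6.6 + 0.19×14) / (1 + 0.18×6.2 + 0.105×6 + 0.24×14 + 0.19×15) = 7.979/8.956 = 0.8909 kJ/s.

0.891 kJ/s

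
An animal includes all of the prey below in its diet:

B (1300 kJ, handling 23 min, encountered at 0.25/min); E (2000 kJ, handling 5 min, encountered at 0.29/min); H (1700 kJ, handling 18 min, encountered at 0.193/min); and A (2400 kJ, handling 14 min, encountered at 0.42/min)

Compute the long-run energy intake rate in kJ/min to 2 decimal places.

127.67 kJ/min

Energy encountered per unit search time: 0.25×1300 + 0.29×2000 + 0.193×1700 + 0.42×2400 = 2241 kJ/min.
Handling time per unit search time: 0.25×23 + 0.29×5 + 0.193×18 + 0.42×14 = 16.55.
Rate = 2241/(1 + 16.55) = 127.7 kJ/min.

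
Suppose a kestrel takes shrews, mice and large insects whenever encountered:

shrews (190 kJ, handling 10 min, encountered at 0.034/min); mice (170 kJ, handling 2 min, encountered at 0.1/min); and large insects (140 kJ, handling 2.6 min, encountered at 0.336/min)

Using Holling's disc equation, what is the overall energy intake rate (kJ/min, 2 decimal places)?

R = Σλ_iE_i / (1 + Σλ_ih_i)
Numerator: 0.034×190 + 0.1×170 + 0.336×140 = 70.5
Denominator: 1 + 0.034×10 + 0.1×2 + 0.336×2.6 = 2.414
R = 70.5/2.414 = 29.21 kJ/min

29.21 kJ/min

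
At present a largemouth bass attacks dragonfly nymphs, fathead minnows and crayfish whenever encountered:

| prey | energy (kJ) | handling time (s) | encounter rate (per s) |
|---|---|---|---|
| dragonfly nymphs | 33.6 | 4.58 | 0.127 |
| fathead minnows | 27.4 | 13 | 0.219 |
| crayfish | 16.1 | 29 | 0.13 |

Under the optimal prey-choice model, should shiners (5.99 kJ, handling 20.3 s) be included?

No

On dragonfly nymphs, fathead minnows and crayfish alone, R = ΣλE/(1+Σλh) = 12.36/8.199 = 1.508 kJ/s.
shiners: E/h = 5.99/20.3 = 0.2951 kJ/s.
0.2951 < 1.508, so adding shiners would lower the average — exclude it.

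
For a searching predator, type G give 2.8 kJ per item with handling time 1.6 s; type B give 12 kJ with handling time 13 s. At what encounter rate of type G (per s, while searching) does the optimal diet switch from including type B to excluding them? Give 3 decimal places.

0.698 per s

At the threshold, the rate on type G alone equals the profitability of type B: λ·2.8/(1 + λ·1.6) = 12/13 = 0.9231.
Rearranging, λ(2.8 − 0.9231×1.6) = 0.9231, so λ = 0.9231/1.323 = 0.6977 per s.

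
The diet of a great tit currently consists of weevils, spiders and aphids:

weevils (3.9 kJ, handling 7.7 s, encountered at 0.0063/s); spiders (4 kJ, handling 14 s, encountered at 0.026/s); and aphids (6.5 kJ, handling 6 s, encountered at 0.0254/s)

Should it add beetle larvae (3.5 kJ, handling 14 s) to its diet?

Intake rate on the current diet: R = (0.0063×3.9 + 0.026×4 + 0.0254×6.5) / (1 + 0.0063×7.7 + 0.026×14 + 0.0254×6) = 0.2937/1.565 = 0.1877 kJ/s.
Profitability of beetle larvae: 3.5/14 = 0.25 kJ/s.
Since 0.25 > R, including beetle larvae increases the long-run rate.

Yes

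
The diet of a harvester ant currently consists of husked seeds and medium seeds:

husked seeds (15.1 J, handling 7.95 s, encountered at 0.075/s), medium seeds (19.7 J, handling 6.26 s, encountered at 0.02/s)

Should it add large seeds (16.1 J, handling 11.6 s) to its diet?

Intake rate on the current diet: R = (0.075×15.1 + 0.02×19.7) / (1 + 0.075×7.95 + 0.02×6.26) = 1.526/1.721 = 0.8868 J/s.
Profitability of large seeds: 16.1/11.6 = 1.388 J/s.
Since 1.388 > R, including large seeds increases the long-run rate.

Yes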